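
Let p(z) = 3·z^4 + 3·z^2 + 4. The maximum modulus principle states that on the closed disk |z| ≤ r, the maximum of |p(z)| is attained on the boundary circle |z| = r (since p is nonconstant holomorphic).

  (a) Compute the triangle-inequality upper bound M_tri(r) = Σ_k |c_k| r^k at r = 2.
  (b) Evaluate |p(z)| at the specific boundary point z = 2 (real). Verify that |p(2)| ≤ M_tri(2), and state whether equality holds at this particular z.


Coefficients: c_0 = 4, c_1 = 0, c_2 = 3, c_3 = 0, c_4 = 3. Radius r = 2.
Part (a). Triangle bound: M_tri(r) = Σ_k |c_k| r^k
  = |4|·2^0 + |0|·2^1 + |3|·2^2 + |0|·2^3 + |3|·2^4
  = 4 + 0 + 12 + 0 + 48 = 64.
This bounds M(r) := max_{|z|=r} |p(z)| from above; equality holds iff all terms c_k z^k can be made to align in phase at a single z on |z|=r.
Part (b). At z = 2 (real, on the circle |z| = r):
  p(2) = (4)·2^0 + (0)·2^1 + (3)·2^2 + (0)·2^3 + (3)·2^4 = 64.
  |p(2)| = 64.
Since all nonzero coefficients share the same sign, |p(2)| = 64 = M_tri(2); the triangle bound is attained at z = 2, so in fact M(r) = 64.

M_tri(2) = 64; |p(2)| = 64; equality at z=2: yes.


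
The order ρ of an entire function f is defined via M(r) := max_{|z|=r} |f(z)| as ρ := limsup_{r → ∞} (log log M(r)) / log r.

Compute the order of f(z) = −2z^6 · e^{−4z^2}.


M(r) = max_{|z|=r} |-2|·|z|^6·|e^{−4z^2}| = 2·r^6 · e^{4r^2} (the factors attain their maxima compatibly on |z|=r). Then log M(r) = log 2 + 6·log r + 4r^2, dominated by the last term, so log log M(r) ~ 2·log r. The polynomial factor -2z^6 contributes only a log r term and does not affect the order. ρ = 2.
Therefore ρ = 2.

Order ρ = 2.


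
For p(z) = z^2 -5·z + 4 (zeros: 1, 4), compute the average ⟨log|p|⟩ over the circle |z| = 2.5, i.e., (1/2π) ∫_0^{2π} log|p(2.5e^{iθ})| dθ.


Zeros: 1, 4; r = 2.5.
Inside |z| < r: 1. Outside (|z| ≥ r): 4.
p(0) = 4, so log|p(0)| = log(4) = 1.3863.
Apply Jensen: I(r) = log|p(0)| + Σ_k log(r/|z_k|), summed over zeros inside |z| < r.
  log(r/|z_k|) for z_k = 1: log(2.5/1) = 0.9163
  Outside zeros (4) contribute nothing to the Jensen sum.
Sum over inside zeros: 0.9163.
I(r) = log|p(0)| + (inside sum) = 1.3863 + 0.9163 = 2.3026.
Note: since some zeros are outside |z| ≤ r, the simplified n·log(r) form does NOT apply — only the inside zeros contribute.

I(r) ≈ 2.3026.


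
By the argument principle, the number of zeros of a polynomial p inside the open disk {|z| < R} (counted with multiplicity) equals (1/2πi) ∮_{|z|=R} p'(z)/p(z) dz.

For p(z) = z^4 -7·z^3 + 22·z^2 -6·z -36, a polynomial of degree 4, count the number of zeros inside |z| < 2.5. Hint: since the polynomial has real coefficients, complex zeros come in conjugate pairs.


The zeros of p are: (3 + 3i), (3 - 3i), 2, -1.
Their magnitudes are: 4.243, 4.243, 2, 1.
Zeros with |z| < R = 2.5: 2, -1.
Count = 2.
By the argument principle, (1/2πi) ∮_{|z|=R} p'(z)/p(z) dz equals exactly this count.

Number of zeros inside |z| < 2.5: 2.


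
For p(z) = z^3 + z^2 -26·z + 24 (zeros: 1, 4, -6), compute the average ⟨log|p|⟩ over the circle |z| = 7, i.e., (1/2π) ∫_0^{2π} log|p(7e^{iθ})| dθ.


Zeros: -6, 1, 4; r = 7.
Inside |z| < r: -6, 1, 4. Outside (|z| ≥ r): ∅.
p(0) = 24, so log|p(0)| = log(24) = 3.1781.
Apply Jensen: I(r) = log|p(0)| + Σ_k log(r/|z_k|), summed over zeros inside |z| < r.
  log(r/|z_k|) for z_k = 1: log(7/1) = 1.9459
  log(r/|z_k|) for z_k = 4: log(7/4) = 0.5596
  log(r/|z_k|) for z_k = -6: log(7/6) = 0.1542
Sum over inside zeros: 2.6597.
I(r) = log|p(0)| + (inside sum) = 3.1781 + 2.6597 = 5.8377.
Closed form (all zeros inside, monic): I(r) = n·log(r) = 3·log(7) = 5.8377. ✓

I(r) ≈ 5.8377.


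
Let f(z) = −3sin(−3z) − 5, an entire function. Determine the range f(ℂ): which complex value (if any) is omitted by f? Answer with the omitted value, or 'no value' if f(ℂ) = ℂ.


Little Picard bounds the complement of f(ℂ) to at most one point.
sin is entire and surjective onto ℂ: for every w ∈ ℂ, sin(ζ) = w has a solution ζ ∈ ℂ (e.g., via the complex inverse arcsin). With ζ = −3z this gives z = ζ/(-3). Then -3·sin(−3z) takes every value in -3·ℂ = ℂ, and adding -5 is a bijection of ℂ. So f is surjective and omits no value. (Note: only on the real line is sin bounded by [−1, 1].)

Omitted value: no value.


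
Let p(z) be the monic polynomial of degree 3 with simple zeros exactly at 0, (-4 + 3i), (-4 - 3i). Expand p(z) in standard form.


The polynomial is p(z) = ∏_{α ∈ S} (z − α), where S = {0, (-4 + 3i), (-4 - 3i)}.
Expanding the product yields: p(z) = z^3 + 8·z^2 + 25·z.
Note conjugate pairs combine to real quadratics: (z − (-4+3i))(z − (-4−3i)) = z² + 8z + 25.
The resulting polynomial has degree 3 and real coefficients as required.

p(z) = z^3 + 8·z^2 + 25·z.


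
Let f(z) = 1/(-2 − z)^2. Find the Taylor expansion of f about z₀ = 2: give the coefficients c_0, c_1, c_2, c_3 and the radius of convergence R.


Let w = z − z₀, so z = z₀ + w.
Then -2 − z = -2 − (z₀ + w) = (-2 − z₀) − w = -4 − w.
f(z) = 1/(-4 − w)^2 = (1/(-4)^2) · (1 − w/(-4))^{−2}.
By the binomial series (1−u)^{−2} = Σ_{n≥0} C(n+1, 1) u^n for |u|<1, with u = w/(-4):
  c_n = C(n+1, 1) / (-4)^(n+2).
  c_0 = 1/(-4)^2 = 1/16.
  c_1 = 2/(-4)^3 = -1/32.
  c_2 = 3/(-4)^4 = 3/256.
  c_3 = 4/(-4)^5 = -1/256.
The series is valid for |w/d| < 1, i.e. |z − z₀| < |d|.
Radius of convergence: R = |-2 − z₀| = |-4| = 4 (distance from z₀ to the singularity z = -2).

c_0 = 1/16, c_1 = -1/32, c_2 = 3/256, c_3 = -1/256; R = 4.


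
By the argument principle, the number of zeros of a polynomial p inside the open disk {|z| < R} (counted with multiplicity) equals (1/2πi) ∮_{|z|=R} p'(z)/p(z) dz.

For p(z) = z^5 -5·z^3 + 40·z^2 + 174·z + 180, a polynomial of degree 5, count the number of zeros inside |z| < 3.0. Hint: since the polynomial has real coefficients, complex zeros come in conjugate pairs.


The zeros of p are: -2, (-2 + 1i), (-2 - 1i), (3 + 3i), (3 - 3i).
Their magnitudes are: 2, 2.236, 2.236, 4.243, 4.243.
Zeros with |z| < R = 3.0: -2, (-2 + 1i), (-2 - 1i).
Count = 3.
By the argument principle, (1/2πi) ∮_{|z|=R} p'(z)/p(z) dz equals exactly this count.

Number of zeros inside |z| < 3.0: 3.


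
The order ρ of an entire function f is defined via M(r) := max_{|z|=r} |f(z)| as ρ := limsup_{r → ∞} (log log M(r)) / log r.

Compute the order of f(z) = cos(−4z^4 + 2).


Write cos(w) = (e^{iw} ± e^{−iw})/(2 or 2i), so |cos(w)| ≤ e^{|w|}. With w = −4z^4 + 2, |w| ≤ 4r^4 + 2 on |z|=r, giving M(r) ≤ e^{4r^4 + 2} and ρ ≤ 4. For the lower bound, choose z on |z|=r with -4z^4 purely imaginary of modulus 4r^4; then |cos(−4z^4 + 2)| grows like e^{4r^4}/2, so ρ ≥ 4. Hence ρ = 4.
Therefore ρ = 4.

Order ρ = 4.


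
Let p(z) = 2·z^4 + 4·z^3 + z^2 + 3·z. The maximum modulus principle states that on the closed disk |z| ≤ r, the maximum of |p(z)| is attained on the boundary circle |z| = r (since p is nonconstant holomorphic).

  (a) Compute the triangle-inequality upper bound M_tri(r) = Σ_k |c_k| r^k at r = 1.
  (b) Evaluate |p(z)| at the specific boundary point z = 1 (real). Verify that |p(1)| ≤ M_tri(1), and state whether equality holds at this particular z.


Coefficients: c_0 = 0, c_1 = 3, c_2 = 1, c_3 = 4, c_4 = 2. Radius r = 1.
Part (a). Triangle bound: M_tri(r) = Σ_k |c_k| r^k
  = |0|·1^0 + |3|·1^1 + |1|·1^2 + |4|·1^3 + |2|·1^4
  = 0 + 3 + 1 + 4 + 2 = 10.
This bounds M(r) := max_{|z|=r} |p(z)| from above; equality holds iff all terms c_k z^k can be made to align in phase at a single z on |z|=r.
Part (b). At z = 1 (real, on the circle |z| = r):
  p(1) = (0)·1^0 + (3)·1^1 + (1)·1^2 + (4)·1^3 + (2)·1^4 = 10.
  |p(1)| = 10.
Since all nonzero coefficients share the same sign, |p(1)| = 10 = M_tri(1); the triangle bound is attained at z = 1, so in fact M(r) = 10.

M_tri(1) = 10; |p(1)| = 10; equality at z=1: yes.


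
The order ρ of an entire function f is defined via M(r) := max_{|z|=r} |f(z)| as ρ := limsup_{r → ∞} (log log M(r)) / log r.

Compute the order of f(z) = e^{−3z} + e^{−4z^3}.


Each summand is entire of order 1 and 3 respectively (as in the single-exponential case). The order of a sum is at most the max of the orders, so ρ ≤ 3. For the lower bound: on |z|=r choose arg z so that -4z^3 is real positive; then |e^{-4z^3}| = e^{4r^3} while |e^{-3z}| ≤ e^{3r^1} = o(e^{4r^3}). So |f| ≥ e^{4r^3}(1 − o(1)) and ρ ≥ 3. Hence ρ = max(1, 3) = 3.
Therefore ρ = 3.

Order ρ = 3.


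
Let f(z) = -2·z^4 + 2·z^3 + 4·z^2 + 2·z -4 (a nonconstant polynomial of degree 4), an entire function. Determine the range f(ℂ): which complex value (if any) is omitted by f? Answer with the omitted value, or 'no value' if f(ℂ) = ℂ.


Little Picard bounds the complement of f(ℂ) to at most one point.
For every w ∈ ℂ, the equation p(z) − w = 0 is a nonconstant polynomial in z and hence has at least one root by the fundamental theorem of algebra. So p is surjective onto ℂ, omitting no value.

Omitted value: no value.


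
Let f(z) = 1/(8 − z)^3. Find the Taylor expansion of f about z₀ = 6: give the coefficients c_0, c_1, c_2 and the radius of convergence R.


Let w = z − z₀, so z = z₀ + w.
Then 8 − z = 8 − (z₀ + w) = (8 − z₀) − w = 2 − w.
f(z) = 1/(2 − w)^3 = (1/(2)^3) · (1 − w/(2))^{−3}.
By the binomial series (1−u)^{−3} = Σ_{n≥0} C(n+2, 2) u^n for |u|<1, with u = w/(2):
  c_n = C(n+2, 2) / (2)^(n+3).
  c_0 = 1/(2)^3 = 1/8.
  c_1 = 3/(2)^4 = 3/16.
  c_2 = 6/(2)^5 = 3/16.
The series is valid for |w/d| < 1, i.e. |z − z₀| < |d|.
Radius of convergence: R = |8 − z₀| = |2| = 2 (distance from z₀ to the singularity z = 8).

c_0 = 1/8, c_1 = 3/16, c_2 = 3/16; R = 2.


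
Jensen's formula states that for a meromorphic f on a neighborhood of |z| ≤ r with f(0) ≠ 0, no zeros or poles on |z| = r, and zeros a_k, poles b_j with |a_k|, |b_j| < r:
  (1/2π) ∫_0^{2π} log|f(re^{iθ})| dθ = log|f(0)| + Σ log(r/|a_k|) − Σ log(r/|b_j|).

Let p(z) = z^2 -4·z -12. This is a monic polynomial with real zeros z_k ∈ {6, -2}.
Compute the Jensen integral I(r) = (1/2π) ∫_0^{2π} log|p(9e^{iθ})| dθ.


Zeros: -2, 6; r = 9.
Inside |z| < r: -2, 6. Outside (|z| ≥ r): ∅.
p(0) = -12, so log|p(0)| = log(12) = 2.4849.
Apply Jensen: I(r) = log|p(0)| + Σ_k log(r/|z_k|), summed over zeros inside |z| < r.
  log(r/|z_k|) for z_k = 6: log(9/6) = 0.4055
  log(r/|z_k|) for z_k = -2: log(9/2) = 1.5041
Sum over inside zeros: 1.9095.
I(r) = log|p(0)| + (inside sum) = 2.4849 + 1.9095 = 4.3944.
Closed form (all zeros inside, monic): I(r) = n·log(r) = 2·log(9) = 4.3944. ✓

I(r) ≈ 4.3944.


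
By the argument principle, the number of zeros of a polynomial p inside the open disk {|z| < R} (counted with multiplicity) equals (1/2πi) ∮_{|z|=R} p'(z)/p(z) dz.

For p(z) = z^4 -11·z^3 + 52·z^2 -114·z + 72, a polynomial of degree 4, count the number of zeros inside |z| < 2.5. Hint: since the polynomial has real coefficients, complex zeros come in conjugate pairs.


The zeros of p are: (3 + 3i), (3 - 3i), 4, 1.
Their magnitudes are: 4.243, 4.243, 4, 1.
Zeros with |z| < R = 2.5: 1.
Count = 1.
By the argument principle, (1/2πi) ∮_{|z|=R} p'(z)/p(z) dz equals exactly this count.

Number of zeros inside |z| < 2.5: 1.


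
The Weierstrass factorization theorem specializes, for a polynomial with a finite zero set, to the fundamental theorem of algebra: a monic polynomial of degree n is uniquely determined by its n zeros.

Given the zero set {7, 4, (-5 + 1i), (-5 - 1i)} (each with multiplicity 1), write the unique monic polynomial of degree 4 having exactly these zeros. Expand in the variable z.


The polynomial is p(z) = ∏_{α ∈ S} (z − α), where S = {7, 4, (-5 + 1i), (-5 - 1i)}.
Expanding the product yields: p(z) = z^4 -z^3 -56·z^2 -6·z + 728.
Note conjugate pairs combine to real quadratics: (z − (-5+1i))(z − (-5−1i)) = z² + 10z + 26.
The resulting polynomial has degree 4 and real coefficients as required.

p(z) = z^4 -z^3 -56·z^2 -6·z + 728.


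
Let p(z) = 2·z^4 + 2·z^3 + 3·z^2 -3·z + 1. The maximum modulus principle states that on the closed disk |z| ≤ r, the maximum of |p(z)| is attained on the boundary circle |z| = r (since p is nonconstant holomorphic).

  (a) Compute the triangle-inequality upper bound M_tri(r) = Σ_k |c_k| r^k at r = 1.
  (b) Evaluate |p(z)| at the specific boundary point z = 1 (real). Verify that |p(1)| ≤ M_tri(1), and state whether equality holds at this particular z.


Coefficients: c_0 = 1, c_1 = -3, c_2 = 3, c_3 = 2, c_4 = 2. Radius r = 1.
Part (a). Triangle bound: M_tri(r) = Σ_k |c_k| r^k
  = |1|·1^0 + |-3|·1^1 + |3|·1^2 + |2|·1^3 + |2|·1^4
  = 1 + 3 + 3 + 2 + 2 = 11.
This bounds M(r) := max_{|z|=r} |p(z)| from above; equality holds iff all terms c_k z^k can be made to align in phase at a single z on |z|=r.
Part (b). At z = 1 (real, on the circle |z| = r):
  p(1) = (1)·1^0 + (-3)·1^1 + (3)·1^2 + (2)·1^3 + (2)·1^4 = 5.
  |p(1)| = 5.
Check: |p(1)| = 5 ≤ 11 = M_tri(1). ✓ Equality does not hold at z = 1 (the coefficients have mixed signs, so the terms do not all align in phase there).

M_tri(1) = 11; |p(1)| = 5; equality at z=1: no.


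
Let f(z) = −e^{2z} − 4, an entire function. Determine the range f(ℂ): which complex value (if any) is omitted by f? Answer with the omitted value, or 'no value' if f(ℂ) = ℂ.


Little Picard bounds the complement of f(ℂ) to at most one point.
e^{2z} is never zero on ℂ, so -1·e^{2z} takes every value in ℂ ∖ {0}. Adding -4 shifts the range to ℂ ∖ {-4}. Thus f omits exactly the value -4.

Omitted value: -4.


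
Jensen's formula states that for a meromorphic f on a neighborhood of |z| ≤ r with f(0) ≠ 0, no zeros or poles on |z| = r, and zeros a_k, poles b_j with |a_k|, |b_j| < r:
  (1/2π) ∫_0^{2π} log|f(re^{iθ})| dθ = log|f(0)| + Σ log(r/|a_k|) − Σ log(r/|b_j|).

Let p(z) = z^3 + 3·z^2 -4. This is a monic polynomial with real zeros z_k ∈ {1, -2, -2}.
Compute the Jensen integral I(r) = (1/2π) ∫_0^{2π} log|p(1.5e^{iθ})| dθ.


Zeros: -2, -2, 1; r = 1.5.
Inside |z| < r: 1. Outside (|z| ≥ r): -2, -2.
p(0) = -4, so log|p(0)| = log(4) = 1.3863.
Apply Jensen: I(r) = log|p(0)| + Σ_k log(r/|z_k|), summed over zeros inside |z| < r.
  log(r/|z_k|) for z_k = 1: log(1.5/1) = 0.4055
  Outside zeros (-2, -2) contribute nothing to the Jensen sum.
Sum over inside zeros: 0.4055.
I(r) = log|p(0)| + (inside sum) = 1.3863 + 0.4055 = 1.7918.
Note: since some zeros are outside |z| ≤ r, the simplified n·log(r) form does NOT apply — only the inside zeros contribute.

I(r) ≈ 1.7918.


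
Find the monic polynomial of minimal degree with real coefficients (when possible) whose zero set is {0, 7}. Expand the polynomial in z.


The polynomial is p(z) = ∏_{α ∈ S} (z − α), where S = {0, 7}.
Expanding the product yields: p(z) = z^2 -7·z.
The resulting polynomial has degree 2 and real coefficients as required.

p(z) = z^2 -7·z.


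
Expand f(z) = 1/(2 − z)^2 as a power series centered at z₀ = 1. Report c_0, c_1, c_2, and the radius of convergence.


Let w = z − z₀, so z = z₀ + w.
Then 2 − z = 2 − (z₀ + w) = (2 − z₀) − w = 1 − w.
f(z) = 1/(1 − w)^2 = (1/(1)^2) · (1 − w/(1))^{−2}.
By the binomial series (1−u)^{−2} = Σ_{n≥0} C(n+1, 1) u^n for |u|<1, with u = w/(1):
  c_n = C(n+1, 1) / (1)^(n+2).
  c_0 = 1/(1)^2 = 1.
  c_1 = 2/(1)^3 = 2.
  c_2 = 3/(1)^4 = 3.
The series is valid for |w/d| < 1, i.e. |z − z₀| < |d|.
Radius of convergence: R = |2 − z₀| = |1| = 1 (distance from z₀ to the singularity z = 2).

c_0 = 1, c_1 = 2, c_2 = 3; R = 1.


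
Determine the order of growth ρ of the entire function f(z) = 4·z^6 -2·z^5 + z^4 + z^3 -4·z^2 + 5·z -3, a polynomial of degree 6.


|f(z)| ≤ Σ|c_k|·r^k = O(r^6) as r → ∞. Polynomial growth is O(e^{r^ε}) for every ε > 0 (since r^6/e^{r^ε} → 0), so ρ ≤ ε for all ε > 0, i.e. ρ = 0. Every nonconstant polynomial has order 0.
Therefore ρ = 0.

Order ρ = 0.


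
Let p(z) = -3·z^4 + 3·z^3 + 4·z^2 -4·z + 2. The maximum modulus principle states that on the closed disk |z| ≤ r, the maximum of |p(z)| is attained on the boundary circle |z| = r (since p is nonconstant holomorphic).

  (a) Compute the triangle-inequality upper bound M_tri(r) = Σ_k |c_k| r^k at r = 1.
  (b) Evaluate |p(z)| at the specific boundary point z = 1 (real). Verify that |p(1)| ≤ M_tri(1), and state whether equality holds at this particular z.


Coefficients: c_0 = 2, c_1 = -4, c_2 = 4, c_3 = 3, c_4 = -3. Radius r = 1.
Part (a). Triangle bound: M_tri(r) = Σ_k |c_k| r^k
  = |2|·1^0 + |-4|·1^1 + |4|·1^2 + |3|·1^3 + |-3|·1^4
  = 2 + 4 + 4 + 3 + 3 = 16.
This bounds M(r) := max_{|z|=r} |p(z)| from above; equality holds iff all terms c_k z^k can be made to align in phase at a single z on |z|=r.
Part (b). At z = 1 (real, on the circle |z| = r):
  p(1) = (2)·1^0 + (-4)·1^1 + (4)·1^2 + (3)·1^3 + (-3)·1^4 = 2.
  |p(1)| = 2.
Check: |p(1)| = 2 ≤ 16 = M_tri(1). ✓ Equality does not hold at z = 1 (the coefficients have mixed signs, so the terms do not all align in phase there).

M_tri(1) = 16; |p(1)| = 2; equality at z=1: no.


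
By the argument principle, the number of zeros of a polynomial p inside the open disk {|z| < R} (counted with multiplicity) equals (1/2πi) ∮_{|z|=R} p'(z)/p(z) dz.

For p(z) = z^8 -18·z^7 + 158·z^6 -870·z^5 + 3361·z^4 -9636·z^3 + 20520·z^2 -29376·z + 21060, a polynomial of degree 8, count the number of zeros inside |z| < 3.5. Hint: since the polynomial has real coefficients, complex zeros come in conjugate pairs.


The zeros of p are: (3 + 3i), (3 - 3i), (0 + 3i), (0 - 3i), (3 + 2i), (3 - 2i), (3 + 1i), (3 - 1i).
Their magnitudes are: 4.243, 4.243, 3, 3, 3.606, 3.606, 3.162, 3.162.
Zeros with |z| < R = 3.5: (0 + 3i), (0 - 3i), (3 + 1i), (3 - 1i).
Count = 4.
By the argument principle, (1/2πi) ∮_{|z|=R} p'(z)/p(z) dz equals exactly this count.

Number of zeros inside |z| < 3.5: 4.


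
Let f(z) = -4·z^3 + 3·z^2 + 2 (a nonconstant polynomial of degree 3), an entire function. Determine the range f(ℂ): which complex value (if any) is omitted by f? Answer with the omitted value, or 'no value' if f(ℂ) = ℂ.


Little Picard bounds the complement of f(ℂ) to at most one point.
For every w ∈ ℂ, the equation p(z) − w = 0 is a nonconstant polynomial in z and hence has at least one root by the fundamental theorem of algebra. So p is surjective onto ℂ, omitting no value.

Omitted value: no value.


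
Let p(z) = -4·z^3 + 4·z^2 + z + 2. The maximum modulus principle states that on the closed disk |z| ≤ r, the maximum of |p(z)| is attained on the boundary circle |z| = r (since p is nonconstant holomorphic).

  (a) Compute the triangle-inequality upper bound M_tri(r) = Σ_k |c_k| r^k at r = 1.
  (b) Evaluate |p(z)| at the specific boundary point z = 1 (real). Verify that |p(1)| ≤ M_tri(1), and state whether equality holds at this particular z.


Coefficients: c_0 = 2, c_1 = 1, c_2 = 4, c_3 = -4. Radius r = 1.
Part (a). Triangle bound: M_tri(r) = Σ_k |c_k| r^k
  = |2|·1^0 + |1|·1^1 + |4|·1^2 + |-4|·1^3
  = 2 + 1 + 4 + 4 = 11.
This bounds M(r) := max_{|z|=r} |p(z)| from above; equality holds iff all terms c_k z^k can be made to align in phase at a single z on |z|=r.
Part (b). At z = 1 (real, on the circle |z| = r):
  p(1) = (2)·1^0 + (1)·1^1 + (4)·1^2 + (-4)·1^3 = 3.
  |p(1)| = 3.
Check: |p(1)| = 3 ≤ 11 = M_tri(1). ✓ Equality does not hold at z = 1 (the coefficients have mixed signs, so the terms do not all align in phase there).

M_tri(1) = 11; |p(1)| = 3; equality at z=1: no.


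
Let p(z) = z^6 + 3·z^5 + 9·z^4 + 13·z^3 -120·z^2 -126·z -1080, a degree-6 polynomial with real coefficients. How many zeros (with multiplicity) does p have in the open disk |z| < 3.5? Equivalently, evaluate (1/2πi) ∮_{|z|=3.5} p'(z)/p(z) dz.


The zeros of p are: 3, -4, (0 + 3i), (0 - 3i), (-1 + 3i), (-1 - 3i).
Their magnitudes are: 3, 4, 3, 3, 3.162, 3.162.
Zeros with |z| < R = 3.5: 3, (0 + 3i), (0 - 3i), (-1 + 3i), (-1 - 3i).
Count = 5.
By the argument principle, (1/2πi) ∮_{|z|=R} p'(z)/p(z) dz equals exactly this count.

Number of zeros inside |z| < 3.5: 5.


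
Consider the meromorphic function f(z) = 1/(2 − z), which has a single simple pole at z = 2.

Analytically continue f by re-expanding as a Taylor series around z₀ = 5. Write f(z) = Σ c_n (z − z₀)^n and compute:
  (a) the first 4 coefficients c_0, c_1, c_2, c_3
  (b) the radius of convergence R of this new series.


Let w = z − z₀, so z = z₀ + w.
Then 2 − z = 2 − (z₀ + w) = (2 − z₀) − w = -3 − w.
f(z) = 1/(-3 − w) = (1/(-3)) · 1/(1 − w/(-3)) = Σ_{n≥0} w^n / (-3)^(n+1).
So c_n = 1/(-3)^(n+1):
  c_0 = 1/(-3)^1 = -1/3.
  c_1 = 1/(-3)^2 = 1/9.
  c_2 = 1/(-3)^3 = -1/27.
  c_3 = 1/(-3)^4 = 1/81.
The series is valid for |w/d| < 1, i.e. |z − z₀| < |d|.
Radius of convergence: R = |2 − z₀| = |-3| = 3 (distance from z₀ to the singularity z = 2).

c_0 = -1/3, c_1 = 1/9, c_2 = -1/27, c_3 = 1/81; R = 3.


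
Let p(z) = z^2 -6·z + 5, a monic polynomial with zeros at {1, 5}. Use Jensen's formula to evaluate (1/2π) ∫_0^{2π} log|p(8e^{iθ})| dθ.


Zeros: 1, 5; r = 8.
Inside |z| < r: 1, 5. Outside (|z| ≥ r): ∅.
p(0) = 5, so log|p(0)| = log(5) = 1.6094.
Apply Jensen: I(r) = log|p(0)| + Σ_k log(r/|z_k|), summed over zeros inside |z| < r.
  log(r/|z_k|) for z_k = 1: log(8/1) = 2.0794
  log(r/|z_k|) for z_k = 5: log(8/5) = 0.4700
Sum over inside zeros: 2.5494.
I(r) = log|p(0)| + (inside sum) = 1.6094 + 2.5494 = 4.1589.
Closed form (all zeros inside, monic): I(r) = n·log(r) = 2·log(8) = 4.1589. ✓

I(r) ≈ 4.1589.


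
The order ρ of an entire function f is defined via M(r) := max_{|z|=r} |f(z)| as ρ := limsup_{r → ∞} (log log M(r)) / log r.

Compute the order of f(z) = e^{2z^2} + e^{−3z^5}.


Each summand is entire of order 2 and 5 respectively (as in the single-exponential case). The order of a sum is at most the max of the orders, so ρ ≤ 5. For the lower bound: on |z|=r choose arg z so that -3z^5 is real positive; then |e^{-3z^5}| = e^{3r^5} while |e^{2z^2}| ≤ e^{2r^2} = o(e^{3r^5}). So |f| ≥ e^{3r^5}(1 − o(1)) and ρ ≥ 5. Hence ρ = max(2, 5) = 5.
Therefore ρ = 5.

Order ρ = 5.


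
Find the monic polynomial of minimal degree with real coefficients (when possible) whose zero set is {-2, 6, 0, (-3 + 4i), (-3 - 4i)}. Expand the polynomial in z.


The polynomial is p(z) = ∏_{α ∈ S} (z − α), where S = {-2, 6, 0, (-3 + 4i), (-3 - 4i)}.
Expanding the product yields: p(z) = z^5 + 2·z^4 -11·z^3 -172·z^2 -300·z.
Note conjugate pairs combine to real quadratics: (z − (-3+4i))(z − (-3−4i)) = z² + 6z + 25.
The resulting polynomial has degree 5 and real coefficients as required.

p(z) = z^5 + 2·z^4 -11·z^3 -172·z^2 -300·z.


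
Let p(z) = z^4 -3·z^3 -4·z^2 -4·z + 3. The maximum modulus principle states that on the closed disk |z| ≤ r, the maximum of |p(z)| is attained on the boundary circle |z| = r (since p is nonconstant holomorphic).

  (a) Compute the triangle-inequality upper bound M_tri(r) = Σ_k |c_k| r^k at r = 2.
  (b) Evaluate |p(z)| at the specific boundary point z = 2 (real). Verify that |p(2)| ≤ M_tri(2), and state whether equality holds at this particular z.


Coefficients: c_0 = 3, c_1 = -4, c_2 = -4, c_3 = -3, c_4 = 1. Radius r = 2.
Part (a). Triangle bound: M_tri(r) = Σ_k |c_k| r^k
  = |3|·2^0 + |-4|·2^1 + |-4|·2^2 + |-3|·2^3 + |1|·2^4
  = 3 + 8 + 16 + 24 + 16 = 67.
This bounds M(r) := max_{|z|=r} |p(z)| from above; equality holds iff all terms c_k z^k can be made to align in phase at a single z on |z|=r.
Part (b). At z = 2 (real, on the circle |z| = r):
  p(2) = (3)·2^0 + (-4)·2^1 + (-4)·2^2 + (-3)·2^3 + (1)·2^4 = -29.
  |p(2)| = 29.
Check: |p(2)| = 29 ≤ 67 = M_tri(2). ✓ Equality does not hold at z = 2 (the coefficients have mixed signs, so the terms do not all align in phase there).

M_tri(2) = 67; |p(2)| = 29; equality at z=2: no.


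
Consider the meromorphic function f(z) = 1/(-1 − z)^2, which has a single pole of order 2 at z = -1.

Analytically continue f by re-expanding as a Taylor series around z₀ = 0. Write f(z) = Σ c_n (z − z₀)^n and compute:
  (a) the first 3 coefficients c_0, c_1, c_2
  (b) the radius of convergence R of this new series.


Let w = z − z₀, so z = z₀ + w.
Then -1 − z = -1 − (z₀ + w) = (-1 − z₀) − w = -1 − w.
f(z) = 1/(-1 − w)^2 = (1/(-1)^2) · (1 − w/(-1))^{−2}.
By the binomial series (1−u)^{−2} = Σ_{n≥0} C(n+1, 1) u^n for |u|<1, with u = w/(-1):
  c_n = C(n+1, 1) / (-1)^(n+2).
  c_0 = 1/(-1)^2 = 1.
  c_1 = 2/(-1)^3 = -2.
  c_2 = 3/(-1)^4 = 3.
The series is valid for |w/d| < 1, i.e. |z − z₀| < |d|.
Radius of convergence: R = |-1 − z₀| = |-1| = 1 (distance from z₀ to the singularity z = -1).

c_0 = 1, c_1 = -2, c_2 = 3; R = 1.


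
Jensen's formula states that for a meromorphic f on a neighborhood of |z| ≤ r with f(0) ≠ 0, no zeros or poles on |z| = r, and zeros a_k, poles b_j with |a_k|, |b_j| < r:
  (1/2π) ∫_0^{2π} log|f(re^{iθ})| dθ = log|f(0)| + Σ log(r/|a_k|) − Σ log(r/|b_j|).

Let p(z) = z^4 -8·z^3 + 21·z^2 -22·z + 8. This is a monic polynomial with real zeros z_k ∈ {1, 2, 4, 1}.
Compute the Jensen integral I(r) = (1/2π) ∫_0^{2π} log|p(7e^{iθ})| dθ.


Zeros: 1, 1, 2, 4; r = 7.
Inside |z| < r: 1, 1, 2, 4. Outside (|z| ≥ r): ∅.
p(0) = 8, so log|p(0)| = log(8) = 2.0794.
Apply Jensen: I(r) = log|p(0)| + Σ_k log(r/|z_k|), summed over zeros inside |z| < r.
  log(r/|z_k|) for z_k = 1: log(7/1) = 1.9459
  log(r/|z_k|) for z_k = 2: log(7/2) = 1.2528
  log(r/|z_k|) for z_k = 4: log(7/4) = 0.5596
  log(r/|z_k|) for z_k = 1: log(7/1) = 1.9459
Sum over inside zeros: 5.7042.
I(r) = log|p(0)| + (inside sum) = 2.0794 + 5.7042 = 7.7836.
Closed form (all zeros inside, monic): I(r) = n·log(r) = 4·log(7) = 7.7836. ✓

I(r) ≈ 7.7836.


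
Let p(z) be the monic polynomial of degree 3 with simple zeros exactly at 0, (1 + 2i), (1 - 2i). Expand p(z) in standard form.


The polynomial is p(z) = ∏_{α ∈ S} (z − α), where S = {0, (1 + 2i), (1 - 2i)}.
Expanding the product yields: p(z) = z^3 -2·z^2 + 5·z.
Note conjugate pairs combine to real quadratics: (z − (1+2i))(z − (1−2i)) = z² − 2z + 5.
The resulting polynomial has degree 3 and real coefficients as required.

p(z) = z^3 -2·z^2 + 5·z.


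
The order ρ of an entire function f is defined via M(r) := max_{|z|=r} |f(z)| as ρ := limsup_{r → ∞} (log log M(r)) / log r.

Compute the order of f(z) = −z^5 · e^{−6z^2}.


M(r) = max_{|z|=r} |-1|·|z|^5·|e^{−6z^2}| = 1·r^5 · e^{6r^2} (the factors attain their maxima compatibly on |z|=r). Then log M(r) = log 1 + 5·log r + 6r^2, dominated by the last term, so log log M(r) ~ 2·log r. The polynomial factor -1z^5 contributes only a log r term and does not affect the order. ρ = 2.
Therefore ρ = 2.

Order ρ = 2.


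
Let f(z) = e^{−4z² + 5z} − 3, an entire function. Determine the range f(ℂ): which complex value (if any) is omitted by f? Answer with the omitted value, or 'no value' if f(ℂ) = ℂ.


Little Picard bounds the complement of f(ℂ) to at most one point.
The exponent g(z) = −4z² + 5z is a nonconstant polynomial, hence surjective onto ℂ. So e^{g(z)} takes every value in {e^w : w ∈ ℂ} = ℂ ∖ {0}. Adding -3 shifts the range to ℂ ∖ {-3}. f omits exactly -3.

Omitted value: -3.


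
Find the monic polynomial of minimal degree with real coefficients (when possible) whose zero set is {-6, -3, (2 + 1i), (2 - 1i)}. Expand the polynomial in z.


The polynomial is p(z) = ∏_{α ∈ S} (z − α), where S = {-6, -3, (2 + 1i), (2 - 1i)}.
Expanding the product yields: p(z) = z^4 + 5·z^3 -13·z^2 -27·z + 90.
Note conjugate pairs combine to real quadratics: (z − (2+1i))(z − (2−1i)) = z² − 4z + 5.
The resulting polynomial has degree 4 and real coefficients as required.

p(z) = z^4 + 5·z^3 -13·z^2 -27·z + 90.


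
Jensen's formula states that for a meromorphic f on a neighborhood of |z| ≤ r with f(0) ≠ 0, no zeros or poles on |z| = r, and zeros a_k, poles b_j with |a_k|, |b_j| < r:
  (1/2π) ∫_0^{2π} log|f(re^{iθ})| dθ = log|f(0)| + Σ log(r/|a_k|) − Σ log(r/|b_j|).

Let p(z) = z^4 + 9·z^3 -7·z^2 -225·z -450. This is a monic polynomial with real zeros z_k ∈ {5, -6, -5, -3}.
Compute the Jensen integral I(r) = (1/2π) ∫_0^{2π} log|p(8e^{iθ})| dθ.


Zeros: -6, -5, -3, 5; r = 8.
Inside |z| < r: -6, -5, -3, 5. Outside (|z| ≥ r): ∅.
p(0) = -450, so log|p(0)| = log(450) = 6.1092.
Apply Jensen: I(r) = log|p(0)| + Σ_k log(r/|z_k|), summed over zeros inside |z| < r.
  log(r/|z_k|) for z_k = 5: log(8/5) = 0.4700
  log(r/|z_k|) for z_k = -6: log(8/6) = 0.2877
  log(r/|z_k|) for z_k = -5: log(8/5) = 0.4700
  log(r/|z_k|) for z_k = -3: log(8/3) = 0.9808
Sum over inside zeros: 2.2085.
I(r) = log|p(0)| + (inside sum) = 6.1092 + 2.2085 = 8.3178.
Closed form (all zeros inside, monic): I(r) = n·log(r) = 4·log(8) = 8.3178. ✓

I(r) ≈ 8.3178.


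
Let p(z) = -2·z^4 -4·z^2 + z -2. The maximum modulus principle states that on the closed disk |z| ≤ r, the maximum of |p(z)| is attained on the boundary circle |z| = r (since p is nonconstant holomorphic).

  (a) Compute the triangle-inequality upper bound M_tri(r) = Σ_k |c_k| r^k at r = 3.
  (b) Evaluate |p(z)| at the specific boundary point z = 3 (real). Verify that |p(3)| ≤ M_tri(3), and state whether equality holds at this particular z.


Coefficients: c_0 = -2, c_1 = 1, c_2 = -4, c_3 = 0, c_4 = -2. Radius r = 3.
Part (a). Triangle bound: M_tri(r) = Σ_k |c_k| r^k
  = |-2|·3^0 + |1|·3^1 + |-4|·3^2 + |0|·3^3 + |-2|·3^4
  = 2 + 3 + 36 + 0 + 162 = 203.
This bounds M(r) := max_{|z|=r} |p(z)| from above; equality holds iff all terms c_k z^k can be made to align in phase at a single z on |z|=r.
Part (b). At z = 3 (real, on the circle |z| = r):
  p(3) = (-2)·3^0 + (1)·3^1 + (-4)·3^2 + (0)·3^3 + (-2)·3^4 = -197.
  |p(3)| = 197.
Check: |p(3)| = 197 ≤ 203 = M_tri(3). ✓ Equality does not hold at z = 3 (the coefficients have mixed signs, so the terms do not all align in phase there).

M_tri(3) = 203; |p(3)| = 197; equality at z=3: no.


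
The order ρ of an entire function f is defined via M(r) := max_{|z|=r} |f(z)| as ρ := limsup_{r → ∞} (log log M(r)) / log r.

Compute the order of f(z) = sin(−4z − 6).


sin(w) is a linear combination of e^{iw} and e^{−iw} (or e^w, e^{−w} in the hyperbolic case), so |sin(w)| ≤ e^{|w|}. With w = −4z − 6, |w| ≤ 4|z| + 6 = 4r + 6 on |z| = r, giving M(r) ≤ e^{4r + 6}, so ρ ≤ 1. On a suitable ray (z = it for sin/cos; z = t for sinh/cosh, t real → ∞), |sin(−4z − 6)| grows like e^{4|t|}/2, so ρ ≥ 1. Hence ρ = 1.
Therefore ρ = 1.

Order ρ = 1.


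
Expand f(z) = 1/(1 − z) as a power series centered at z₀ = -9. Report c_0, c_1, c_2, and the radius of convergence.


Let w = z − z₀, so z = z₀ + w.
Then 1 − z = 1 − (z₀ + w) = (1 − z₀) − w = 10 − w.
f(z) = 1/(10 − w) = (1/(10)) · 1/(1 − w/(10)) = Σ_{n≥0} w^n / (10)^(n+1).
So c_n = 1/(10)^(n+1):
  c_0 = 1/(10)^1 = 1/10.
  c_1 = 1/(10)^2 = 1/100.
  c_2 = 1/(10)^3 = 1/1000.
The series is valid for |w/d| < 1, i.e. |z − z₀| < |d|.
Radius of convergence: R = |1 − z₀| = |10| = 10 (distance from z₀ to the singularity z = 1).

c_0 = 1/10, c_1 = 1/100, c_2 = 1/1000; R = 10.


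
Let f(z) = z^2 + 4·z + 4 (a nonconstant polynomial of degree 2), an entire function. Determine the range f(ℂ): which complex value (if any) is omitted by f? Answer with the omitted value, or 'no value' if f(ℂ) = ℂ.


Little Picard bounds the complement of f(ℂ) to at most one point.
For every w ∈ ℂ, the equation p(z) − w = 0 is a nonconstant polynomial in z and hence has at least one root by the fundamental theorem of algebra. So p is surjective onto ℂ, omitting no value.

Omitted value: no value.


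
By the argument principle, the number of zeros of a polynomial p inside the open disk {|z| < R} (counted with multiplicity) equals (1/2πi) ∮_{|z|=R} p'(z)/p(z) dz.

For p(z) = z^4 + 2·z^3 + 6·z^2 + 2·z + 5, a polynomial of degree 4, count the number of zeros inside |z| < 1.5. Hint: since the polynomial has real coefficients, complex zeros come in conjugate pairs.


The zeros of p are: (0 + 1i), (0 - 1i), (-1 + 2i), (-1 - 2i).
Their magnitudes are: 1, 1, 2.236, 2.236.
Zeros with |z| < R = 1.5: (0 + 1i), (0 - 1i).
Count = 2.
By the argument principle, (1/2πi) ∮_{|z|=R} p'(z)/p(z) dz equals exactly this count.

Number of zeros inside |z| < 1.5: 2.


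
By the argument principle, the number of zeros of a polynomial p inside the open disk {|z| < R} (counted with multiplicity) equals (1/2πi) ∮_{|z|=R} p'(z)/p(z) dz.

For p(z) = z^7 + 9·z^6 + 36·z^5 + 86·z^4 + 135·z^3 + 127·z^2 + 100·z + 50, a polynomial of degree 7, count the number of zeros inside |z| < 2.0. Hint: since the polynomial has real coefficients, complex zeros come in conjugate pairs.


The zeros of p are: -1, (-3 + 1i), (-3 - 1i), (0 + 1i), (0 - 1i), (-1 + 2i), (-1 - 2i).
Their magnitudes are: 1, 3.162, 3.162, 1, 1, 2.236, 2.236.
Zeros with |z| < R = 2.0: -1, (0 + 1i), (0 - 1i).
Count = 3.
By the argument principle, (1/2πi) ∮_{|z|=R} p'(z)/p(z) dz equals exactly this count.

Number of zeros inside |z| < 2.0: 3.


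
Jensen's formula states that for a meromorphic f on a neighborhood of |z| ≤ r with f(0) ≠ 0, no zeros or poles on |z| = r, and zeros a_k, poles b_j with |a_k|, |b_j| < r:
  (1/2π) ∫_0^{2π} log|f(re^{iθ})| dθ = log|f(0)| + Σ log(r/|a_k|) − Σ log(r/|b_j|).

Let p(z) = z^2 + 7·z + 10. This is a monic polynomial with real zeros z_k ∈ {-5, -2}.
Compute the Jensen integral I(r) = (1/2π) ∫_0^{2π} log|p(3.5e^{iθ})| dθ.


Zeros: -5, -2; r = 3.5.
Inside |z| < r: -2. Outside (|z| ≥ r): -5.
p(0) = 10, so log|p(0)| = log(10) = 2.3026.
Apply Jensen: I(r) = log|p(0)| + Σ_k log(r/|z_k|), summed over zeros inside |z| < r.
  log(r/|z_k|) for z_k = -2: log(3.5/2) = 0.5596
  Outside zeros (-5) contribute nothing to the Jensen sum.
Sum over inside zeros: 0.5596.
I(r) = log|p(0)| + (inside sum) = 2.3026 + 0.5596 = 2.8622.
Note: since some zeros are outside |z| ≤ r, the simplified n·log(r) form does NOT apply — only the inside zeros contribute.

I(r) ≈ 2.8622.


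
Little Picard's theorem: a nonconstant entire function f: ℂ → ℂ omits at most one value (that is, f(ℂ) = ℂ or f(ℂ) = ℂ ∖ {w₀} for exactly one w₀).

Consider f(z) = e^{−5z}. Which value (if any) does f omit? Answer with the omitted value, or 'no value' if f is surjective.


Little Picard bounds the complement of f(ℂ) to at most one point.
e^{−5z} is never zero on ℂ, so 1·e^{−5z} takes every value in ℂ ∖ {0}. Adding 0 shifts the range to ℂ ∖ {0}. Thus f omits exactly the value 0.

Omitted value: 0.


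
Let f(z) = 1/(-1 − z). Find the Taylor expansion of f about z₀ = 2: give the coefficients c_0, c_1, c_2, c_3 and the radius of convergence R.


Let w = z − z₀, so z = z₀ + w.
Then -1 − z = -1 − (z₀ + w) = (-1 − z₀) − w = -3 − w.
f(z) = 1/(-3 − w) = (1/(-3)) · 1/(1 − w/(-3)) = Σ_{n≥0} w^n / (-3)^(n+1).
So c_n = 1/(-3)^(n+1):
  c_0 = 1/(-3)^1 = -1/3.
  c_1 = 1/(-3)^2 = 1/9.
  c_2 = 1/(-3)^3 = -1/27.
  c_3 = 1/(-3)^4 = 1/81.
The series is valid for |w/d| < 1, i.e. |z − z₀| < |d|.
Radius of convergence: R = |-1 − z₀| = |-3| = 3 (distance from z₀ to the singularity z = -1).

c_0 = -1/3, c_1 = 1/9, c_2 = -1/27, c_3 = 1/81; R = 3.


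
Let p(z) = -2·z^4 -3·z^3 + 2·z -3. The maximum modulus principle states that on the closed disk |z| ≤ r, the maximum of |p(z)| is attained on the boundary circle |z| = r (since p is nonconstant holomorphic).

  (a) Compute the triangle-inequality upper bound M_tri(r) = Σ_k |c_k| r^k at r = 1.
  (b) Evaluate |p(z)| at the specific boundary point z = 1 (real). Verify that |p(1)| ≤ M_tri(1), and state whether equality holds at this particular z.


Coefficients: c_0 = -3, c_1 = 2, c_2 = 0, c_3 = -3, c_4 = -2. Radius r = 1.
Part (a). Triangle bound: M_tri(r) = Σ_k |c_k| r^k
  = |-3|·1^0 + |2|·1^1 + |0|·1^2 + |-3|·1^3 + |-2|·1^4
  = 3 + 2 + 0 + 3 + 2 = 10.
This bounds M(r) := max_{|z|=r} |p(z)| from above; equality holds iff all terms c_k z^k can be made to align in phase at a single z on |z|=r.
Part (b). At z = 1 (real, on the circle |z| = r):
  p(1) = (-3)·1^0 + (2)·1^1 + (0)·1^2 + (-3)·1^3 + (-2)·1^4 = -6.
  |p(1)| = 6.
Check: |p(1)| = 6 ≤ 10 = M_tri(1). ✓ Equality does not hold at z = 1 (the coefficients have mixed signs, so the terms do not all align in phase there).

M_tri(1) = 10; |p(1)| = 6; equality at z=1: no.


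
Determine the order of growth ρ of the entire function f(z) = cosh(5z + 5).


cosh(w) is a linear combination of e^{iw} and e^{−iw} (or e^w, e^{−w} in the hyperbolic case), so |cosh(w)| ≤ e^{|w|}. With w = 5z + 5, |w| ≤ 5|z| + 5 = 5r + 5 on |z| = r, giving M(r) ≤ e^{5r + 5}, so ρ ≤ 1. On a suitable ray (z = it for sin/cos; z = t for sinh/cosh, t real → ∞), |cosh(5z + 5)| grows like e^{5|t|}/2, so ρ ≥ 1. Hence ρ = 1.
Therefore ρ = 1.

Order ρ = 1.


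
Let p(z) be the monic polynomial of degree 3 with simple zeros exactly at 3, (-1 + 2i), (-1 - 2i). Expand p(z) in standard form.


The polynomial is p(z) = ∏_{α ∈ S} (z − α), where S = {3, (-1 + 2i), (-1 - 2i)}.
Expanding the product yields: p(z) = z^3 -z^2 -z -15.
Note conjugate pairs combine to real quadratics: (z − (-1+2i))(z − (-1−2i)) = z² + 2z + 5.
The resulting polynomial has degree 3 and real coefficients as required.

p(z) = z^3 -z^2 -z -15.


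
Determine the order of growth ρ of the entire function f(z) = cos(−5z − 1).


cos(w) is a linear combination of e^{iw} and e^{−iw} (or e^w, e^{−w} in the hyperbolic case), so |cos(w)| ≤ e^{|w|}. With w = −5z − 1, |w| ≤ 5|z| + 1 = 5r + 1 on |z| = r, giving M(r) ≤ e^{5r + 1}, so ρ ≤ 1. On a suitable ray (z = it for sin/cos; z = t for sinh/cosh, t real → ∞), |cos(−5z − 1)| grows like e^{5|t|}/2, so ρ ≥ 1. Hence ρ = 1.
Therefore ρ = 1.

Order ρ = 1.


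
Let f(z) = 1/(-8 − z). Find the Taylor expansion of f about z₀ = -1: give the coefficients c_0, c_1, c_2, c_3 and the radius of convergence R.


Let w = z − z₀, so z = z₀ + w.
Then -8 − z = -8 − (z₀ + w) = (-8 − z₀) − w = -7 − w.
f(z) = 1/(-7 − w) = (1/(-7)) · 1/(1 − w/(-7)) = Σ_{n≥0} w^n / (-7)^(n+1).
So c_n = 1/(-7)^(n+1):
  c_0 = 1/(-7)^1 = -1/7.
  c_1 = 1/(-7)^2 = 1/49.
  c_2 = 1/(-7)^3 = -1/343.
  c_3 = 1/(-7)^4 = 1/2401.
The series is valid for |w/d| < 1, i.e. |z − z₀| < |d|.
Radius of convergence: R = |-8 − z₀| = |-7| = 7 (distance from z₀ to the singularity z = -8).

c_0 = -1/7, c_1 = 1/49, c_2 = -1/343, c_3 = 1/2401; R = 7.


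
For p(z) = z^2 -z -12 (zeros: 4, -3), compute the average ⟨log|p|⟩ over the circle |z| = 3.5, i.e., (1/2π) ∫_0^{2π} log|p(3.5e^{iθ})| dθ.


Zeros: -3, 4; r = 3.5.
Inside |z| < r: -3. Outside (|z| ≥ r): 4.
p(0) = -12, so log|p(0)| = log(12) = 2.4849.
Apply Jensen: I(r) = log|p(0)| + Σ_k log(r/|z_k|), summed over zeros inside |z| < r.
  log(r/|z_k|) for z_k = -3: log(3.5/3) = 0.1542
  Outside zeros (4) contribute nothing to the Jensen sum.
Sum over inside zeros: 0.1542.
I(r) = log|p(0)| + (inside sum) = 2.4849 + 0.1542 = 2.6391.
Note: since some zeros are outside |z| ≤ r, the simplified n·log(r) form does NOT apply — only the inside zeros contribute.

I(r) ≈ 2.6391.


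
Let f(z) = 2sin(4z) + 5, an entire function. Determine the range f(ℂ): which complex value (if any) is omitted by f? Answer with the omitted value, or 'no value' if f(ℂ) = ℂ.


Little Picard bounds the complement of f(ℂ) to at most one point.
sin is entire and surjective onto ℂ: for every w ∈ ℂ, sin(ζ) = w has a solution ζ ∈ ℂ (e.g., via the complex inverse arcsin). With ζ = 4z this gives z = ζ/(4). Then 2·sin(4z) takes every value in 2·ℂ = ℂ, and adding 5 is a bijection of ℂ. So f is surjective and omits no value. (Note: only on the real line is sin bounded by [−1, 1].)

Omitted value: no value.
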